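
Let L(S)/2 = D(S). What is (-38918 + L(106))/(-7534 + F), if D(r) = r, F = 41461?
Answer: -12902/11309 ≈ -1.1409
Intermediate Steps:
L(S) = 2*S
(-38918 + L(106))/(-7534 + F) = (-38918 + 2*106)/(-7534 + 41461) = (-38918 + 212)/33927 = -38706*1/33927 = -12902/11309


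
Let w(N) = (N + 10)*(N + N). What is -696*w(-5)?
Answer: 34800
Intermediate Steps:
w(N) = 2*N*(10 + N) (w(N) = (10 + N)*(2*N) = 2*N*(10 + N))
-696*w(-5) = -1392*(-5)*(10 - 5) = -1392*(-5)*5 = -696*(-50) = 34800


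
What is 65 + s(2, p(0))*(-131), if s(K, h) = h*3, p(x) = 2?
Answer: -721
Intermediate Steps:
s(K, h) = 3*h
65 + s(2, p(0))*(-131) = 65 + (3*2)*(-131) = 65 + 6*(-131) = 65 - 786 = -721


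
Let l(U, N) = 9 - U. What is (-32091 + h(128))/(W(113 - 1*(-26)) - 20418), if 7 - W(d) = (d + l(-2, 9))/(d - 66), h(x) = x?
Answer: 2333299/1490153 ≈ 1.5658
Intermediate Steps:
W(d) = 7 - (11 + d)/(-66 + d) (W(d) = 7 - (d + (9 - 1*(-2)))/(d - 66) = 7 - (d + (9 + 2))/(-66 + d) = 7 - (d + 11)/(-66 + d) = 7 - (11 + d)/(-66 + d))
(-32091 + h(128))/(W(113 - 1*(-26)) - 20418) = (-32091 + 128)/((-473 + 6*(113 - 1*(-26)))/(-66 + (113 - 1*(-26))) - 20418) = -31963/((-473 + 6*(113 + 26))/(-66 + (113 + 26)) - 20418) = -31963/((-473 + 6*139)/(-66 + 139) - 20418) = -31963/((-473 + 834)/73 - 20418) = -31963/((1/73)*361 - 20418) = -31963/(361/73 - 20418) = -31963/(-1490153/73) = -31963*(-73/1490153) = 2333299/1490153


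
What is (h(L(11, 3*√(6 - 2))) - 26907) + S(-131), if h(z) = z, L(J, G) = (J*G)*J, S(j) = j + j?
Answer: -26443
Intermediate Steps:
S(j) = 2*j
L(J, G) = G*J² (L(J, G) = (G*J)*J = G*J²)
(h(L(11, 3*√(6 - 2))) - 26907) + S(-131) = ((3*√(6 - 2))*11² - 26907) + 2*(-131) = ((3*√4)*121 - 26907) - 262 = ((3*2)*121 - 26907) - 262 = (6*121 - 26907) - 262 = (726 - 26907) - 262 = -26181 - 262 = -26443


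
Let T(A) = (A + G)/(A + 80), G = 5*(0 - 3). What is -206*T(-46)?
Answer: 6283/17 ≈ 369.59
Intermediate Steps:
G = -15 (G = 5*(-3) = -15)
T(A) = (-15 + A)/(80 + A) (T(A) = (A - 15)/(A + 80) = (-15 + A)/(80 + A))
-206*T(-46) = -206*(-15 - 46)/(80 - 46) = -206*(-61)/34 = -103*(-61)/17 = -206*(-61/34) = 6283/17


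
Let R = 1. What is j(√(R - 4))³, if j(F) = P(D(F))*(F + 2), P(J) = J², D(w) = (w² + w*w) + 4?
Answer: -640 + 576*I*√3 ≈ -640.0 + 997.66*I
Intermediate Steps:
D(w) = 4 + 2*w² (D(w) = (w² + w²) + 4 = 2*w² + 4 = 4 + 2*w²)
j(F) = (4 + 2*F²)²*(2 + F) (j(F) = (4 + 2*F²)²*(F + 2) = (4 + 2*F²)²*(2 + F))
j(√(R - 4))³ = (4*(2 + (√(1 - 4))²)²*(2 + √(1 - 4)))³ = (4*(2 + (√(-3))²)²*(2 + √(-3)))³ = (4*(2 + (I*√3)²)²*(2 + I*√3))³ = (4*(2 - 3)²*(2 + I*√3))³ = (4*(-1)²*(2 + I*√3))³ = (4*1*(2 + I*√3))³ = (8 + 4*I*√3)³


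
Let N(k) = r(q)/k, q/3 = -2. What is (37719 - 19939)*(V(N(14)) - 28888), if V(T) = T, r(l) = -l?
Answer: -513621020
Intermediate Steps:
q = -6 (q = 3*(-2) = -6)
N(k) = 6/k (N(k) = (-1*(-6))/k = 6/k)
(37719 - 19939)*(V(N(14)) - 28888) = (37719 - 19939)*(6/14 - 28888) = 17780*(6*(1/14) - 28888) = 17780*(3/7 - 28888) = 17780*(-202213/7) = -513621020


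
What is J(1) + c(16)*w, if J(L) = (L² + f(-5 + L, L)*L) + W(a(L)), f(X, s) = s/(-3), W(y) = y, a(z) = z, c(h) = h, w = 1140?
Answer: 54725/3 ≈ 18242.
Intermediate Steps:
f(X, s) = -s/3 (f(X, s) = s*(-⅓) = -s/3)
J(L) = L + 2*L²/3 (J(L) = (L² + (-L/3)*L) + L = (L² - L²/3) + L = 2*L²/3 + L = L + 2*L²/3)
J(1) + c(16)*w = (⅓)*1*(3 + 2*1) + 16*1140 = (⅓)*1*(3 + 2) + 18240 = (⅓)*1*5 + 18240 = 5/3 + 18240 = 54725/3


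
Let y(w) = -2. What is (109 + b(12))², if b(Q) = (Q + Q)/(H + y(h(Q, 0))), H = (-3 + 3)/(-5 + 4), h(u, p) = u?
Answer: 9409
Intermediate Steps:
H = 0 (H = 0/(-1) = 0*(-1) = 0)
b(Q) = -Q (b(Q) = (Q + Q)/(0 - 2) = (2*Q)/(-2) = (2*Q)*(-½) = -Q)
(109 + b(12))² = (109 - 1*12)² = (109 - 12)² = 97² = 9409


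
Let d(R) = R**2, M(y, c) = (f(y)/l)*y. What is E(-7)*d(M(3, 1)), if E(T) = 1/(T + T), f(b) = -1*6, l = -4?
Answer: -81/56 ≈ -1.4464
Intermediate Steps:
f(b) = -6
E(T) = 1/(2*T)
M(y, c) = 3*y/2 (M(y, c) = (-6/(-4))*y = (-6*(-1/4))*y = 3*y/2)
E(-7)*d(M(3, 1)) = ((1/2)/(-7))*((3/2)*3)**2 = ((1/2)*(-1/7))*(9/2)**2 = -1/14*81/4 = -81/56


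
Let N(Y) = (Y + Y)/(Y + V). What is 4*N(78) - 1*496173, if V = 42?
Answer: -2480839/5 ≈ -4.9617e+5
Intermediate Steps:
N(Y) = 2*Y/(42 + Y) (N(Y) = (Y + Y)/(Y + 42) = (2*Y)/(42 + Y) = 2*Y/(42 + Y))
4*N(78) - 1*496173 = 4*(2*78/(42 + 78)) - 1*496173 = 4*(2*78/120) - 496173 = 4*(2*78*(1/120)) - 496173 = 4*(13/10) - 496173 = 26/5 - 496173 = -2480839/5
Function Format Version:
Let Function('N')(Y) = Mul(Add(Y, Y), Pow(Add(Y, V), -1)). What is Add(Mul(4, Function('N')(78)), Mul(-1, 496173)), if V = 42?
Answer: Rational(-2480839, 5) ≈ -4.9617e+5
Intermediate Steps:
Function('N')(Y) = Mul(2, Y, Pow(Add(42, Y), -1)) (Function('N')(Y) = Mul(Add(Y, Y), Pow(Add(Y, 42), -1)) = Mul(Mul(2, Y), Pow(Add(42, Y), -1)) = Mul(2, Y, Pow(Add(42, Y), -1)))
Add(Mul(4, Function('N')(78)), Mul(-1, 496173)) = Add(Mul(4, Mul(2, 78, Pow(Add(42, 78), -1))), Mul(-1, 496173)) = Add(Mul(4, Mul(2, 78, Pow(120, -1))), -496173) = Add(Mul(4, Mul(2, 78, Rational(1, 120))), -496173) = Add(Mul(4, Rational(13, 10)), -496173) = Add(Rational(26, 5), -496173) = Rational(-2480839, 5)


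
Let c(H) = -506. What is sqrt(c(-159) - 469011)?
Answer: I*sqrt(469517) ≈ 685.21*I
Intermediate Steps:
sqrt(c(-159) - 469011) = sqrt(-506 - 469011) = sqrt(-469517) = I*sqrt(469517)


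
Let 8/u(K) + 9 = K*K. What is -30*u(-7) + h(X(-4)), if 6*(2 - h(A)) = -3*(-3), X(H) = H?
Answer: -11/2 ≈ -5.5000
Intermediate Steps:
u(K) = 8/(-9 + K²) (u(K) = 8/(-9 + K*K) = 8/(-9 + K²))
h(A) = ½ (h(A) = 2 - (-1)*(-3)/2 = 2 - ⅙*9 = 2 - 3/2 = ½)
-30*u(-7) + h(X(-4)) = -240/(-9 + (-7)²) + ½ = -240/(-9 + 49) + ½ = -240/40 + ½ = -30*⅕ + ½ = -6 + ½ = -11/2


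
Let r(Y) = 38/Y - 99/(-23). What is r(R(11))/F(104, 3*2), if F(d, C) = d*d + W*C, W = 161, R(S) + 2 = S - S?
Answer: -169/135493 ≈ -0.0012473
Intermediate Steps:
R(S) = -2 (R(S) = -2 + (S - S) = -2 + 0 = -2)
r(Y) = 99/23 + 38/Y (r(Y) = 38/Y - 99*(-1/23) = 38/Y + 99/23 = 99/23 + 38/Y)
F(d, C) = d**2 + 161*C (F(d, C) = d*d + 161*C = d**2 + 161*C)
r(R(11))/F(104, 3*2) = (99/23 + 38/(-2))/(104**2 + 161*(3*2)) = (99/23 + 38*(-1/2))/(10816 + 161*6) = (99/23 - 19)/(10816 + 966) = -338/23/11782 = -338/23*1/11782 = -169/135493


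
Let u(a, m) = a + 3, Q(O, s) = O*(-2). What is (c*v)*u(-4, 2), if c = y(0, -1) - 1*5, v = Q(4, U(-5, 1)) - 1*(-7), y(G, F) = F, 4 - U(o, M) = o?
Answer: -6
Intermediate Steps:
U(o, M) = 4 - o
Q(O, s) = -2*O
u(a, m) = 3 + a
v = -1 (v = -2*4 - 1*(-7) = -8 + 7 = -1)
c = -6 (c = -1 - 1*5 = -1 - 5 = -6)
(c*v)*u(-4, 2) = (-6*(-1))*(3 - 4) = 6*(-1) = -6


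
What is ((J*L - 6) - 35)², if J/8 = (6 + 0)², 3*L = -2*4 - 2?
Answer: 1002001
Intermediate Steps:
L = -10/3 (L = (-2*4 - 2)/3 = (-8 - 2)/3 = (⅓)*(-10) = -10/3 ≈ -3.3333)
J = 288 (J = 8*(6 + 0)² = 8*6² = 8*36 = 288)
((J*L - 6) - 35)² = ((288*(-10/3) - 6) - 35)² = ((-960 - 6) - 35)² = (-966 - 35)² = (-1001)² = 1002001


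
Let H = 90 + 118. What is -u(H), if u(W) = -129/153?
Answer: 43/51 ≈ 0.84314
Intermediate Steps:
H = 208
u(W) = -43/51 (u(W) = -129*1/153 = -43/51)
-u(H) = -1*(-43/51) = 43/51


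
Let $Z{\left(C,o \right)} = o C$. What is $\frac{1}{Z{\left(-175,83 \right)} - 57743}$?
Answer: $- \frac{1}{72268} \approx -1.3837 \cdot 10^{-5}$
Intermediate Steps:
$Z{\left(C,o \right)} = C o$
$\frac{1}{Z{\left(-175,83 \right)} - 57743} = \frac{1}{\left(-175\right) 83 - 57743} = \frac{1}{-14525 - 57743} = \frac{1}{-72268} = - \frac{1}{72268}$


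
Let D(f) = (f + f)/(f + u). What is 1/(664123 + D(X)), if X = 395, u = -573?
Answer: 89/59106552 ≈ 1.5058e-6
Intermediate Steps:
D(f) = 2*f/(-573 + f) (D(f) = (f + f)/(f - 573) = (2*f)/(-573 + f) = 2*f/(-573 + f))
1/(664123 + D(X)) = 1/(664123 + 2*395/(-573 + 395)) = 1/(664123 + 2*395/(-178)) = 1/(664123 + 2*395*(-1/178)) = 1/(664123 - 395/89) = 1/(59106552/89) = 89/59106552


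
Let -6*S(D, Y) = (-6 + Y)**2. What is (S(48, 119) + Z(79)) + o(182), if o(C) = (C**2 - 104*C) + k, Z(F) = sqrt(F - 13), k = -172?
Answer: 71375/6 + sqrt(66) ≈ 11904.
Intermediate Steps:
S(D, Y) = -(-6 + Y)**2/6
Z(F) = sqrt(-13 + F)
o(C) = -172 + C**2 - 104*C (o(C) = (C**2 - 104*C) - 172 = -172 + C**2 - 104*C)
(S(48, 119) + Z(79)) + o(182) = (-(-6 + 119)**2/6 + sqrt(-13 + 79)) + (-172 + 182**2 - 104*182) = (-1/6*113**2 + sqrt(66)) + (-172 + 33124 - 18928) = (-1/6*12769 + sqrt(66)) + 14024 = (-12769/6 + sqrt(66)) + 14024 = 71375/6 + sqrt(66)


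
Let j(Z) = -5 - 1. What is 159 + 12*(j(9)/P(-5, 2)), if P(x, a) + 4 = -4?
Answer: 168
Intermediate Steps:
j(Z) = -6
P(x, a) = -8 (P(x, a) = -4 - 4 = -8)
159 + 12*(j(9)/P(-5, 2)) = 159 + 12*(-6/(-8)) = 159 + 12*(-6*(-1/8)) = 159 + 12*(3/4) = 159 + 9 = 168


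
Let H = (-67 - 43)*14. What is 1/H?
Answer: -1/1540 ≈ -0.00064935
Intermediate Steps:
H = -1540 (H = -110*14 = -1540)
1/H = 1/(-1540) = -1/1540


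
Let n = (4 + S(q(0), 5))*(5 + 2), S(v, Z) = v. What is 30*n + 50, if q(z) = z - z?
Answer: 890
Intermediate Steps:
q(z) = 0
n = 28 (n = (4 + 0)*(5 + 2) = 4*7 = 28)
30*n + 50 = 30*28 + 50 = 840 + 50 = 890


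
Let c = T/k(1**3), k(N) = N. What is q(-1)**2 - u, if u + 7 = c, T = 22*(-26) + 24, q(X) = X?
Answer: 556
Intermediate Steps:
T = -548 (T = -572 + 24 = -548)
c = -548 (c = -548/(1**3) = -548/1 = -548*1 = -548)
u = -555 (u = -7 - 548 = -555)
q(-1)**2 - u = (-1)**2 - 1*(-555) = 1 + 555 = 556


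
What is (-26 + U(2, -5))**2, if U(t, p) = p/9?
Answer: 57121/81 ≈ 705.20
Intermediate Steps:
U(t, p) = p/9 (U(t, p) = p*(1/9) = p/9)
(-26 + U(2, -5))**2 = (-26 + (1/9)*(-5))**2 = (-26 - 5/9)**2 = (-239/9)**2 = 57121/81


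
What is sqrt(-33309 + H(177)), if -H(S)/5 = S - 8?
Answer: I*sqrt(34154) ≈ 184.81*I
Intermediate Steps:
H(S) = 40 - 5*S (H(S) = -5*(S - 8) = -5*(-8 + S) = 40 - 5*S)
sqrt(-33309 + H(177)) = sqrt(-33309 + (40 - 5*177)) = sqrt(-33309 + (40 - 885)) = sqrt(-33309 - 845) = sqrt(-34154) = I*sqrt(34154)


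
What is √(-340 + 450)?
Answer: √110 ≈ 10.488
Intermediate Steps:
√(-340 + 450) = √110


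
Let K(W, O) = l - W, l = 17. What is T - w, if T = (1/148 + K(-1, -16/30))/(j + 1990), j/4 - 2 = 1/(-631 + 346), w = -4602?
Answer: 29833425417/6482696 ≈ 4602.0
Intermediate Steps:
K(W, O) = 17 - W
j = 2276/285 (j = 8 + 4/(-631 + 346) = 8 + 4/(-285) = 8 + 4*(-1/285) = 8 - 4/285 = 2276/285 ≈ 7.9860)
T = 58425/6482696 (T = (1/148 + (17 - 1*(-1)))/(2276/285 + 1990) = (1/148 + (17 + 1))/(569426/285) = (1/148 + 18)*(285/569426) = (2665/148)*(285/569426) = 58425/6482696 ≈ 0.0090125)
T - w = 58425/6482696 - 1*(-4602) = 58425/6482696 + 4602 = 29833425417/6482696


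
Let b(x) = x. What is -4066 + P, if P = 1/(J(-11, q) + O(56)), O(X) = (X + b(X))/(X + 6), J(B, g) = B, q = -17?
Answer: -1158841/285 ≈ -4066.1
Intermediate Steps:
O(X) = 2*X/(6 + X) (O(X) = (X + X)/(X + 6) = (2*X)/(6 + X) = 2*X/(6 + X))
P = -31/285 (P = 1/(-11 + 2*56/(6 + 56)) = 1/(-11 + 2*56/62) = 1/(-11 + 2*56*(1/62)) = 1/(-11 + 56/31) = 1/(-285/31) = -31/285 ≈ -0.10877)
-4066 + P = -4066 - 31/285 = -1158841/285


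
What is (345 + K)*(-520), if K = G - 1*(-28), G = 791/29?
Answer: -6036160/29 ≈ -2.0814e+5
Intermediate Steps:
G = 791/29 (G = 791*(1/29) = 791/29 ≈ 27.276)
K = 1603/29 (K = 791/29 - 1*(-28) = 791/29 + 28 = 1603/29 ≈ 55.276)
(345 + K)*(-520) = (345 + 1603/29)*(-520) = (11608/29)*(-520) = -6036160/29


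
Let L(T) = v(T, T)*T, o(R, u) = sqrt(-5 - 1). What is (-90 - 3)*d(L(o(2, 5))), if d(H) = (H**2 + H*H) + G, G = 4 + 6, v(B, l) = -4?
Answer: 16926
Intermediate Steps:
o(R, u) = I*sqrt(6) (o(R, u) = sqrt(-6) = I*sqrt(6))
G = 10
L(T) = -4*T
d(H) = 10 + 2*H**2 (d(H) = (H**2 + H*H) + 10 = (H**2 + H**2) + 10 = 2*H**2 + 10 = 10 + 2*H**2)
(-90 - 3)*d(L(o(2, 5))) = (-90 - 3)*(10 + 2*(-4*I*sqrt(6))**2) = -93*(10 + 2*(-4*I*sqrt(6))**2) = -93*(10 + 2*(-96)) = -93*(10 - 192) = -93*(-182) = 16926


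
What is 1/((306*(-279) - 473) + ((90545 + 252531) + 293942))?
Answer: 1/551171 ≈ 1.8143e-6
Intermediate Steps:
1/((306*(-279) - 473) + ((90545 + 252531) + 293942)) = 1/((-85374 - 473) + (343076 + 293942)) = 1/(-85847 + 637018) = 1/551171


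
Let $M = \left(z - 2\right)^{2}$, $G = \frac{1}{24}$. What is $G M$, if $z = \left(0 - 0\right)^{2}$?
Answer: $\frac{1}{6} \approx 0.16667$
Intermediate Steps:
$z = 0$ ($z = \left(0 + \left(-2 + 2\right)\right)^{2} = \left(0 + 0\right)^{2} = 0^{2} = 0$)
$G = \frac{1}{24} \approx 0.041667$
$M = 4$ ($M = \left(0 - 2\right)^{2} = \left(-2\right)^{2} = 4$)
$G M = \frac{1}{24} \cdot 4 = \frac{1}{6}$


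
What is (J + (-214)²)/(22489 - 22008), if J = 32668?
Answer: 78464/481 ≈ 163.13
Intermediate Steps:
(J + (-214)²)/(22489 - 22008) = (32668 + (-214)²)/(22489 - 22008) = (32668 + 45796)/481 = 78464*(1/481) = 78464/481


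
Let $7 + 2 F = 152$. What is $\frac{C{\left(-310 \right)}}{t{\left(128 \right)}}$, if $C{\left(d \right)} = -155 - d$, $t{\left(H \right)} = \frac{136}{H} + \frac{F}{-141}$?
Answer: $\frac{349680}{1237} \approx 282.68$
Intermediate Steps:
$F = \frac{145}{2}$ ($F = - \frac{7}{2} + \frac{1}{2} \cdot 152 = - \frac{7}{2} + 76 = \frac{145}{2} \approx 72.5$)
$t{\left(H \right)} = - \frac{145}{282} + \frac{136}{H}$ ($t{\left(H \right)} = \frac{136}{H} + \frac{145}{2 \left(-141\right)} = \frac{136}{H} + \frac{145}{2} \left(- \frac{1}{141}\right) = \frac{136}{H} - \frac{145}{282} = - \frac{145}{282} + \frac{136}{H}$)
$\frac{C{\left(-310 \right)}}{t{\left(128 \right)}} = \frac{-155 - -310}{- \frac{145}{282} + \frac{136}{128}} = \frac{-155 + 310}{- \frac{145}{282} + 136 \cdot \frac{1}{128}} = \frac{155}{- \frac{145}{282} + \frac{17}{16}} = \frac{155}{\frac{1237}{2256}} = 155 \cdot \frac{2256}{1237} = \frac{349680}{1237}$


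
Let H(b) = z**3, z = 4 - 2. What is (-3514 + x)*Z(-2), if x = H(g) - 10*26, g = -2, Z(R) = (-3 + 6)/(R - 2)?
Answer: 5649/2 ≈ 2824.5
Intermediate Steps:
Z(R) = 3/(-2 + R)
z = 2
H(b) = 8 (H(b) = 2**3 = 8)
x = -252 (x = 8 - 10*26 = 8 - 260 = -252)
(-3514 + x)*Z(-2) = (-3514 - 252)*(3/(-2 - 2)) = -11298/(-4) = -11298*(-1)/4 = -3766*(-3/4) = 5649/2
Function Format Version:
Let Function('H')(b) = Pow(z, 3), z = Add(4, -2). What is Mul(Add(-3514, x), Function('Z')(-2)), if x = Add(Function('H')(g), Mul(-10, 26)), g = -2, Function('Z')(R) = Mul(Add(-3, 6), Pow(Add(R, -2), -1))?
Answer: Rational(5649, 2) ≈ 2824.5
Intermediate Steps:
Function('Z')(R) = Mul(3, Pow(Add(-2, R), -1))
z = 2
Function('H')(b) = 8 (Function('H')(b) = Pow(2, 3) = 8)
x = -252 (x = Add(8, Mul(-10, 26)) = Add(8, -260) = -252)
Mul(Add(-3514, x), Function('Z')(-2)) = Mul(Add(-3514, -252), Mul(3, Pow(Add(-2, -2), -1))) = Mul(-3766, Mul(3, Pow(-4, -1))) = Mul(-3766, Mul(3, Rational(-1, 4))) = Mul(-3766, Rational(-3, 4)) = Rational(5649, 2)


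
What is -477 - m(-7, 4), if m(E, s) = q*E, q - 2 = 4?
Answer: -435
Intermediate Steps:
q = 6 (q = 2 + 4 = 6)
m(E, s) = 6*E
-477 - m(-7, 4) = -477 - 6*(-7) = -477 - 1*(-42) = -477 + 42 = -435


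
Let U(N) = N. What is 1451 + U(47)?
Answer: 1498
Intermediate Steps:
1451 + U(47) = 1451 + 47 = 1498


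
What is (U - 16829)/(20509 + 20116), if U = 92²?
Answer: -1673/8125 ≈ -0.20591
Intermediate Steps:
U = 8464
(U - 16829)/(20509 + 20116) = (8464 - 16829)/(20509 + 20116) = -8365/40625 = -8365*1/40625 = -1673/8125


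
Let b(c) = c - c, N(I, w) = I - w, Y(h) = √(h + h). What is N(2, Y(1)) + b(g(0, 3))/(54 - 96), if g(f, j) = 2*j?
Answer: 2 - √2 ≈ 0.58579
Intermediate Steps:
Y(h) = √2*√h (Y(h) = √(2*h) = √2*√h)
b(c) = 0
N(2, Y(1)) + b(g(0, 3))/(54 - 96) = (2 - √2*√1) + 0/(54 - 96) = (2 - √2) + 0/(-42) = (2 - √2) - 1/42*0 = (2 - √2) + 0 = 2 - √2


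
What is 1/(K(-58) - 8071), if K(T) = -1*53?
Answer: -1/8124 ≈ -0.00012309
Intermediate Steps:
K(T) = -53
1/(K(-58) - 8071) = 1/(-53 - 8071) = 1/(-8124) = -1/8124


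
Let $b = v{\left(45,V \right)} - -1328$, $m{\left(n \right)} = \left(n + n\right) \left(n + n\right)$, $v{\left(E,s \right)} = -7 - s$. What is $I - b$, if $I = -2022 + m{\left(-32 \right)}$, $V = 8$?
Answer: $761$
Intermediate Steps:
$m{\left(n \right)} = 4 n^{2}$ ($m{\left(n \right)} = 2 n 2 n = 4 n^{2}$)
$I = 2074$ ($I = -2022 + 4 \left(-32\right)^{2} = -2022 + 4 \cdot 1024 = -2022 + 4096 = 2074$)
$b = 1313$ ($b = \left(-7 - 8\right) - -1328 = \left(-7 - 8\right) + 1328 = -15 + 1328 = 1313$)
$I - b = 2074 - 1313 = 761$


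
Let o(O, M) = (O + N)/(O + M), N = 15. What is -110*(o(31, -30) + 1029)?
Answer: -118250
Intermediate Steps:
o(O, M) = (15 + O)/(M + O) (o(O, M) = (O + 15)/(O + M) = (15 + O)/(M + O))
-110*(o(31, -30) + 1029) = -110*((15 + 31)/(-30 + 31) + 1029) = -110*(46/1 + 1029) = -110*(1*46 + 1029) = -110*(46 + 1029) = -110*1075 = -118250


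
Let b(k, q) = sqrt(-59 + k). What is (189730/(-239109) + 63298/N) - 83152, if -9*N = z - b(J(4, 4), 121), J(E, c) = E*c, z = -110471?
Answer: 2*(-9941290649*sqrt(43) + 1098156211239010*I)/(239109*(sqrt(43) - 110471*I)) ≈ -83148.0 - 0.0003061*I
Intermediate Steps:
N = 110471/9 + I*sqrt(43)/9 (N = -(-110471 - sqrt(-59 + 4*4))/9 = -(-110471 - sqrt(-59 + 16))/9 = -(-110471 - sqrt(-43))/9 = -(-110471 - I*sqrt(43))/9 = 110471/9 + I*sqrt(43)/9 ≈ 12275.0 + 0.7286*I)
(189730/(-239109) + 63298/N) - 83152 = (189730/(-239109) + 63298/(110471/9 + I*sqrt(43)/9)) - 83152 = (189730*(-1/239109) + 63298/(110471/9 + I*sqrt(43)/9)) - 83152 = (-189730/239109 + 63298/(110471/9 + I*sqrt(43)/9)) - 83152 = -19882581298/239109 + 63298/(110471/9 + I*sqrt(43)/9)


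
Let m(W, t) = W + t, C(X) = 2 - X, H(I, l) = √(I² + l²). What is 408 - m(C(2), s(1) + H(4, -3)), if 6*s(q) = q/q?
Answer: 2417/6 ≈ 402.83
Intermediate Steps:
s(q) = ⅙ (s(q) = (q/q)/6 = (⅙)*1 = ⅙)
408 - m(C(2), s(1) + H(4, -3)) = 408 - ((2 - 1*2) + (⅙ + √(4² + (-3)²))) = 408 - ((2 - 2) + (⅙ + √(16 + 9))) = 408 - (0 + (⅙ + √25)) = 408 - (0 + (⅙ + 5)) = 408 - (0 + 31/6) = 408 - 1*31/6 = 408 - 31/6 = 2417/6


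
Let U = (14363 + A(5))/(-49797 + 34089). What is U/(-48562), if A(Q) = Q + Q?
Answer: 4791/254270632 ≈ 1.8842e-5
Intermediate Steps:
A(Q) = 2*Q
U = -4791/5236 (U = (14363 + 2*5)/(-49797 + 34089) = (14363 + 10)/(-15708) = 14373*(-1/15708) = -4791/5236 ≈ -0.91501)
U/(-48562) = -4791/5236/(-48562) = -4791/5236*(-1/48562) = 4791/254270632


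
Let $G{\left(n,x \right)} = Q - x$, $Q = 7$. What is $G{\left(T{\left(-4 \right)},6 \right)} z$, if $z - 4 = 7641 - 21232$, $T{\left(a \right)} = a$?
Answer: $-13587$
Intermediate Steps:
$z = -13587$ ($z = 4 + \left(7641 - 21232\right) = 4 - 13591 = -13587$)
$G{\left(n,x \right)} = 7 - x$
$G{\left(T{\left(-4 \right)},6 \right)} z = \left(7 - 6\right) \left(-13587\right) = 1 \left(-13587\right) = -13587$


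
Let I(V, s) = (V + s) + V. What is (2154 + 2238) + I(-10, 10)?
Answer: 4382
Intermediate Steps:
I(V, s) = s + 2*V
(2154 + 2238) + I(-10, 10) = (2154 + 2238) + (10 + 2*(-10)) = 4392 + (10 - 20) = 4392 - 10 = 4382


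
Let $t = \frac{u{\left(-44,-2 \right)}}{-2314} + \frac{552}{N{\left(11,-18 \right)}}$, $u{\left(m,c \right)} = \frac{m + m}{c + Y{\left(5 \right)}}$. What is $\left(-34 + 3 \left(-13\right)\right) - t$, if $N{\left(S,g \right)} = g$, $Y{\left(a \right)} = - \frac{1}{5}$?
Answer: $- \frac{146879}{3471} \approx -42.316$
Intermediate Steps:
$Y{\left(a \right)} = - \frac{1}{5}$ ($Y{\left(a \right)} = \left(-1\right) \frac{1}{5} = - \frac{1}{5}$)
$u{\left(m,c \right)} = \frac{2 m}{- \frac{1}{5} + c}$ ($u{\left(m,c \right)} = \frac{m + m}{c - \frac{1}{5}} = \frac{2 m}{- \frac{1}{5} + c}$)
$t = - \frac{106504}{3471}$ ($t = \frac{10 \left(-44\right) \frac{1}{-1 + 5 \left(-2\right)}}{-2314} + \frac{552}{-18} = 10 \left(-44\right) \frac{1}{-1 - 10} \left(- \frac{1}{2314}\right) + 552 \left(- \frac{1}{18}\right) = 10 \left(-44\right) \frac{1}{-11} \left(- \frac{1}{2314}\right) - \frac{92}{3} = 10 \left(-44\right) \left(- \frac{1}{11}\right) \left(- \frac{1}{2314}\right) - \frac{92}{3} = 40 \left(- \frac{1}{2314}\right) - \frac{92}{3} = - \frac{20}{1157} - \frac{92}{3} = - \frac{106504}{3471} \approx -30.684$)
$\left(-34 + 3 \left(-13\right)\right) - t = \left(-34 + 3 \left(-13\right)\right) - - \frac{106504}{3471} = \left(-34 - 39\right) + \frac{106504}{3471} = -73 + \frac{106504}{3471} = - \frac{146879}{3471}$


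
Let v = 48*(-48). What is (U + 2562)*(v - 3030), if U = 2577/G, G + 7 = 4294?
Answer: -19532878638/1429 ≈ -1.3669e+7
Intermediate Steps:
G = 4287 (G = -7 + 4294 = 4287)
U = 859/1429 (U = 2577/4287 = 2577*(1/4287) = 859/1429 ≈ 0.60112)
v = -2304
(U + 2562)*(v - 3030) = (859/1429 + 2562)*(-2304 - 3030) = (3661957/1429)*(-5334) = -19532878638/1429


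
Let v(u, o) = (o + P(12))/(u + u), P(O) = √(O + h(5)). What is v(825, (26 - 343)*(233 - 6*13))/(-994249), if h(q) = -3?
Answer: 24566/820255425 ≈ 2.9949e-5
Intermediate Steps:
P(O) = √(-3 + O) (P(O) = √(O - 3) = √(-3 + O))
v(u, o) = (3 + o)/(2*u) (v(u, o) = (o + √(-3 + 12))/(u + u) = (o + √9)/((2*u)) = (o + 3)*(1/(2*u)) = (3 + o)*(1/(2*u)) = (3 + o)/(2*u))
v(825, (26 - 343)*(233 - 6*13))/(-994249) = ((½)*(3 + (26 - 343)*(233 - 6*13))/825)/(-994249) = ((½)*(1/825)*(3 - 317*(233 - 78)))*(-1/994249) = ((½)*(1/825)*(3 - 317*155))*(-1/994249) = ((½)*(1/825)*(3 - 49135))*(-1/994249) = ((½)*(1/825)*(-49132))*(-1/994249) = -24566/825*(-1/994249) = 24566/820255425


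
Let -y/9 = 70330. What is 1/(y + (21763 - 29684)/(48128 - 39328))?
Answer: -8800/5570143921 ≈ -1.5799e-6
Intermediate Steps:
y = -632970 (y = -9*70330 = -632970)
1/(y + (21763 - 29684)/(48128 - 39328)) = 1/(-632970 + (21763 - 29684)/(48128 - 39328)) = 1/(-632970 - 7921/8800) = 1/(-5570143921/8800) = -8800/5570143921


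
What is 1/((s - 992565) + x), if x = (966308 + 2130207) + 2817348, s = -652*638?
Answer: 1/4505322 ≈ 2.2196e-7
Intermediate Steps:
s = -415976
x = 5913863 (x = 3096515 + 2817348 = 5913863)
1/((s - 992565) + x) = 1/((-415976 - 992565) + 5913863) = 1/(-1408541 + 5913863) = 1/4505322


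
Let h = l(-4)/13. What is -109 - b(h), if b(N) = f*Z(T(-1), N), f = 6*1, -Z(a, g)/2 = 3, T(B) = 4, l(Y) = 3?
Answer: -73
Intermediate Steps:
Z(a, g) = -6 (Z(a, g) = -2*3 = -6)
h = 3/13 ≈ 0.23077
f = 6
b(N) = -36 (b(N) = 6*(-6) = -36)
-109 - b(h) = -109 - 1*(-36) = -109 + 36 = -73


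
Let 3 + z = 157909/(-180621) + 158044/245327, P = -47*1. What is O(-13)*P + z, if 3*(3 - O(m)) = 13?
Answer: 2633708805412/44311208067 ≈ 59.437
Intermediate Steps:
P = -47
O(m) = -4/3 (O(m) = 3 - ⅓*13 = 3 - 13/3 = -4/3)
z = -143126900120/44311208067 (z = -3 + (157909/(-180621) + 158044/245327) = -3 + (157909*(-1/180621) + 158044*(1/245327)) = -3 + (-157909/180621 + 158044/245327) = -3 - 10193275919/44311208067 = -143126900120/44311208067 ≈ -3.2300)
O(-13)*P + z = -4/3*(-47) - 143126900120/44311208067 = 188/3 - 143126900120/44311208067 = 2633708805412/44311208067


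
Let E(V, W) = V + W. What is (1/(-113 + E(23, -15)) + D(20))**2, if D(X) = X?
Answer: 4405801/11025 ≈ 399.62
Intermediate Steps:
(1/(-113 + E(23, -15)) + D(20))**2 = (1/(-113 + (23 - 15)) + 20)**2 = (1/(-113 + 8) + 20)**2 = (1/(-105) + 20)**2 = (-1/105 + 20)**2 = (2099/105)**2 = 4405801/11025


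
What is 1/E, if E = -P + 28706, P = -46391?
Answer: 1/75097 ≈ 1.3316e-5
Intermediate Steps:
E = 75097 (E = -1*(-46391) + 28706 = 46391 + 28706 = 75097)
1/E = 1/75097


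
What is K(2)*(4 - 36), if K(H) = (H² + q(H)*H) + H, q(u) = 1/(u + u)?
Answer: -208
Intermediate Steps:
q(u) = 1/(2*u)
K(H) = ½ + H + H² (K(H) = (H² + (1/(2*H))*H) + H = (H² + ½) + H = (½ + H²) + H = ½ + H + H²)
K(2)*(4 - 36) = (½ + 2 + 2²)*(4 - 36) = (½ + 2 + 4)*(-32) = (13/2)*(-32) = -208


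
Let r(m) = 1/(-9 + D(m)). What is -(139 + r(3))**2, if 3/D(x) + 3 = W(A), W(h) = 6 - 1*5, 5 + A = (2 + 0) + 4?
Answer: -8508889/441 ≈ -19295.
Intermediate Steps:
A = 1 (A = -5 + ((2 + 0) + 4) = -5 + (2 + 4) = -5 + 6 = 1)
W(h) = 1 (W(h) = 6 - 5 = 1)
D(x) = -3/2 (D(x) = 3/(-3 + 1) = 3/(-2) = 3*(-1/2) = -3/2)
r(m) = -2/21 (r(m) = 1/(-9 - 3/2) = 1/(-21/2) = -2/21)
-(139 + r(3))**2 = -(139 - 2/21)**2 = -(2917/21)**2 = -1*8508889/441 = -8508889/441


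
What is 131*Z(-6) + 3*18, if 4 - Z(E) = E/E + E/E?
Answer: 316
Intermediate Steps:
Z(E) = 2 (Z(E) = 4 - (E/E + E/E) = 4 - (1 + 1) = 4 - 1*2 = 4 - 2 = 2)
131*Z(-6) + 3*18 = 131*2 + 3*18 = 262 + 54 = 316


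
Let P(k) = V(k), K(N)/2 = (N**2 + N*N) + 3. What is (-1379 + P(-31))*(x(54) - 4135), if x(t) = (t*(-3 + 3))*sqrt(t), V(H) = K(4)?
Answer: 5412715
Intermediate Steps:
K(N) = 6 + 4*N**2 (K(N) = 2*((N**2 + N*N) + 3) = 2*((N**2 + N**2) + 3) = 2*(2*N**2 + 3) = 2*(3 + 2*N**2) = 6 + 4*N**2)
V(H) = 70 (V(H) = 6 + 4*4**2 = 6 + 4*16 = 6 + 64 = 70)
x(t) = 0 (x(t) = (t*0)*sqrt(t) = 0*sqrt(t) = 0)
P(k) = 70
(-1379 + P(-31))*(x(54) - 4135) = (-1379 + 70)*(0 - 4135) = -1309*(-4135) = 5412715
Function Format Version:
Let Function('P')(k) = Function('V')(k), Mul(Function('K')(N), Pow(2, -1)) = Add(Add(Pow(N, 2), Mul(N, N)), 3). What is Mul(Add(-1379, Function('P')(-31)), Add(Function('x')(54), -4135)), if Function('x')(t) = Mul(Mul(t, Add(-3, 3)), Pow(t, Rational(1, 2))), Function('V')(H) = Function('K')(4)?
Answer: 5412715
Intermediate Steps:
Function('K')(N) = Add(6, Mul(4, Pow(N, 2))) (Function('K')(N) = Mul(2, Add(Add(Pow(N, 2), Mul(N, N)), 3)) = Mul(2, Add(Add(Pow(N, 2), Pow(N, 2)), 3)) = Mul(2, Add(Mul(2, Pow(N, 2)), 3)) = Mul(2, Add(3, Mul(2, Pow(N, 2)))) = Add(6, Mul(4, Pow(N, 2))))
Function('V')(H) = 70 (Function('V')(H) = Add(6, Mul(4, Pow(4, 2))) = Add(6, Mul(4, 16)) = Add(6, 64) = 70)
Function('x')(t) = 0 (Function('x')(t) = Mul(Mul(t, 0), Pow(t, Rational(1, 2))) = Mul(0, Pow(t, Rational(1, 2))) = 0)
Function('P')(k) = 70
Mul(Add(-1379, Function('P')(-31)), Add(Function('x')(54), -4135)) = Mul(Add(-1379, 70), Add(0, -4135)) = Mul(-1309, -4135) = 5412715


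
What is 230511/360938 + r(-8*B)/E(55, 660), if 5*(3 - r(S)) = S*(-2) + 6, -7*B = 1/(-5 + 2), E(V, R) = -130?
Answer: 771008219/1231700925 ≈ 0.62597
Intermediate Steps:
B = 1/21 (B = -1/(7*(-5 + 2)) = -⅐/(-3) = -⅐*(-⅓) = 1/21 ≈ 0.047619)
r(S) = 9/5 + 2*S/5 (r(S) = 3 - (S*(-2) + 6)/5 = 3 - (-2*S + 6)/5 = 3 - (6 - 2*S)/5 = 3 + (-6/5 + 2*S/5) = 9/5 + 2*S/5)
230511/360938 + r(-8*B)/E(55, 660) = 230511/360938 + (9/5 + 2*(-8*1/21)/5)/(-130) = 230511*(1/360938) + (9/5 + (⅖)*(-8/21))*(-1/130) = 230511/360938 + (9/5 - 16/105)*(-1/130) = 230511/360938 + (173/105)*(-1/130) = 230511/360938 - 173/13650 = 771008219/1231700925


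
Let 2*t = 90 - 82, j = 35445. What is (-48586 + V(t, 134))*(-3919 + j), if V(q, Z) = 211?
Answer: -1525070250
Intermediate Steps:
t = 4 (t = (90 - 82)/2 = (½)*8 = 4)
(-48586 + V(t, 134))*(-3919 + j) = (-48586 + 211)*(-3919 + 35445) = -48375*31526 = -1525070250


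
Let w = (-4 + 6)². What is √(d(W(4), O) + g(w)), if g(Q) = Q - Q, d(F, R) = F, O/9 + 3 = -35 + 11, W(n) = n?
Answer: 2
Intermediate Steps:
O = -243 (O = -27 + 9*(-35 + 11) = -27 + 9*(-24) = -27 - 216 = -243)
w = 4 (w = 2² = 4)
g(Q) = 0
√(d(W(4), O) + g(w)) = √(4 + 0) = √4 = 2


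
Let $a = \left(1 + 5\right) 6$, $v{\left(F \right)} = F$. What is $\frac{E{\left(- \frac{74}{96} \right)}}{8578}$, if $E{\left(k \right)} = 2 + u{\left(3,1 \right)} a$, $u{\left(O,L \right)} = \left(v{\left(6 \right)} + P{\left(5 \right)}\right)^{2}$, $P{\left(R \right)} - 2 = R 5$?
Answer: $\frac{19603}{4289} \approx 4.5705$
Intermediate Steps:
$P{\left(R \right)} = 2 + 5 R$ ($P{\left(R \right)} = 2 + R 5 = 2 + 5 R$)
$u{\left(O,L \right)} = 1089$ ($u{\left(O,L \right)} = \left(6 + \left(2 + 5 \cdot 5\right)\right)^{2} = \left(6 + \left(2 + 25\right)\right)^{2} = \left(6 + 27\right)^{2} = 33^{2} = 1089$)
$a = 36$ ($a = 6 \cdot 6 = 36$)
$E{\left(k \right)} = 39206$ ($E{\left(k \right)} = 2 + 1089 \cdot 36 = 2 + 39204 = 39206$)
$\frac{E{\left(- \frac{74}{96} \right)}}{8578} = \frac{39206}{8578} = 39206 \cdot \frac{1}{8578} = \frac{19603}{4289}$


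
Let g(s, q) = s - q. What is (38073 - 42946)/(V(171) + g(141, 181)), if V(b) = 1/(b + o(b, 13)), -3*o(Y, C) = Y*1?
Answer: 555522/4559 ≈ 121.85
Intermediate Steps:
o(Y, C) = -Y/3
V(b) = 3/(2*b) (V(b) = 1/(b - b/3) = 1/(2*b/3) = 3/(2*b))
(38073 - 42946)/(V(171) + g(141, 181)) = (38073 - 42946)/((3/2)/171 + (141 - 1*181)) = -4873/((3/2)*(1/171) + (141 - 181)) = -4873/(1/114 - 40) = -4873/(-4559/114) = -4873*(-114/4559) = 555522/4559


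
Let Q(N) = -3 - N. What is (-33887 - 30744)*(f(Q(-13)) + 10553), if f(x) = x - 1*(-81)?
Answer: -687932364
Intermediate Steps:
f(x) = 81 + x (f(x) = x + 81 = 81 + x)
(-33887 - 30744)*(f(Q(-13)) + 10553) = (-33887 - 30744)*((81 + (-3 - 1*(-13))) + 10553) = -64631*((81 + (-3 + 13)) + 10553) = -64631*((81 + 10) + 10553) = -64631*(91 + 10553) = -64631*10644 = -687932364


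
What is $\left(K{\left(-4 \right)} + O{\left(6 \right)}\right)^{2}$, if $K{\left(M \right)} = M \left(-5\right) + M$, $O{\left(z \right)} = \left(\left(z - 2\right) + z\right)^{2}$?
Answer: $13456$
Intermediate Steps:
$O{\left(z \right)} = \left(-2 + 2 z\right)^{2}$ ($O{\left(z \right)} = \left(\left(-2 + z\right) + z\right)^{2} = \left(-2 + 2 z\right)^{2}$)
$K{\left(M \right)} = - 4 M$ ($K{\left(M \right)} = - 5 M + M = - 4 M$)
$\left(K{\left(-4 \right)} + O{\left(6 \right)}\right)^{2} = \left(\left(-4\right) \left(-4\right) + 4 \left(-1 + 6\right)^{2}\right)^{2} = \left(16 + 4 \cdot 5^{2}\right)^{2} = \left(16 + 4 \cdot 25\right)^{2} = \left(16 + 100\right)^{2} = 116^{2} = 13456$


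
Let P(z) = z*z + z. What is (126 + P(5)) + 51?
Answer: 207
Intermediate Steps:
P(z) = z + z**2 (P(z) = z**2 + z = z + z**2)
(126 + P(5)) + 51 = (126 + 5*(1 + 5)) + 51 = (126 + 5*6) + 51 = (126 + 30) + 51 = 156 + 51 = 207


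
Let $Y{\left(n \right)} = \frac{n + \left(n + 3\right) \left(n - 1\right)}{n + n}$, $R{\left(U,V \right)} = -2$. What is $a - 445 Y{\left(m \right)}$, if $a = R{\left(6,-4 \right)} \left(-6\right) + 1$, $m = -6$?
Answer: $\frac{2277}{4} \approx 569.25$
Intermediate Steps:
$a = 13$ ($a = \left(-2\right) \left(-6\right) + 1 = 12 + 1 = 13$)
$Y{\left(n \right)} = \frac{n + \left(-1 + n\right) \left(3 + n\right)}{2 n}$ ($Y{\left(n \right)} = \frac{n + \left(3 + n\right) \left(-1 + n\right)}{2 n} = \left(n + \left(-1 + n\right) \left(3 + n\right)\right) \frac{1}{2 n} = \frac{n + \left(-1 + n\right) \left(3 + n\right)}{2 n}$)
$a - 445 Y{\left(m \right)} = 13 - 445 \frac{-3 - 6 \left(3 - 6\right)}{2 \left(-6\right)} = 13 - 445 \cdot \frac{1}{2} \left(- \frac{1}{6}\right) \left(-3 - -18\right) = 13 - 445 \cdot \frac{1}{2} \left(- \frac{1}{6}\right) \left(-3 + 18\right) = 13 - 445 \cdot \frac{1}{2} \left(- \frac{1}{6}\right) 15 = 13 - - \frac{2225}{4} = 13 + \frac{2225}{4} = \frac{2277}{4}$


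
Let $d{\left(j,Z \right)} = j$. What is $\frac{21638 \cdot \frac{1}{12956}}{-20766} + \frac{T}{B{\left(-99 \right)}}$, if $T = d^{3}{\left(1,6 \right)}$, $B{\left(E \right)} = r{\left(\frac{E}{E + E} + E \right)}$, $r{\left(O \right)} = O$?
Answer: $- \frac{271175639}{26500863156} \approx -0.010233$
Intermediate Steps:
$B{\left(E \right)} = \frac{1}{2} + E$ ($B{\left(E \right)} = \frac{E}{E + E} + E = \frac{E}{2 E} + E = \frac{1}{2 E} E + E = \frac{1}{2} + E$)
$T = 1$ ($T = 1^{3} = 1$)
$\frac{21638 \cdot \frac{1}{12956}}{-20766} + \frac{T}{B{\left(-99 \right)}} = \frac{21638 \cdot \frac{1}{12956}}{-20766} + 1 \frac{1}{\frac{1}{2} - 99} = 21638 \cdot \frac{1}{12956} \left(- \frac{1}{20766}\right) + 1 \frac{1}{- \frac{197}{2}} = \frac{10819}{6478} \left(- \frac{1}{20766}\right) + 1 \left(- \frac{2}{197}\right) = - \frac{10819}{134522148} - \frac{2}{197} = - \frac{271175639}{26500863156}$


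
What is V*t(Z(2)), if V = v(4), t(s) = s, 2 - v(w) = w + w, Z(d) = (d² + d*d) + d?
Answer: -60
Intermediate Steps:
Z(d) = d + 2*d² (Z(d) = (d² + d²) + d = 2*d² + d = d + 2*d²)
v(w) = 2 - 2*w (v(w) = 2 - (w + w) = 2 - 2*w)
V = -6 (V = 2 - 2*4 = 2 - 8 = -6)
V*t(Z(2)) = -12*(1 + 2*2) = -12*(1 + 4) = -12*5 = -6*10 = -60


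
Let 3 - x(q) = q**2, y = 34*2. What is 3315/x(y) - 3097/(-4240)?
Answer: 255637/19593040 ≈ 0.013047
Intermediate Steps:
y = 68
x(q) = 3 - q**2
3315/x(y) - 3097/(-4240) = 3315/(3 - 1*68**2) - 3097/(-4240) = 3315/(3 - 1*4624) - 3097*(-1/4240) = 3315/(3 - 4624) + 3097/4240 = 3315/(-4621) + 3097/4240 = 3315*(-1/4621) + 3097/4240 = -3315/4621 + 3097/4240 = 255637/19593040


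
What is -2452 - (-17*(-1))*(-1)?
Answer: -2435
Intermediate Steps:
-2452 - (-17*(-1))*(-1) = -2452 - 17*(-1) = -2452 - 1*(-17) = -2452 + 17 = -2435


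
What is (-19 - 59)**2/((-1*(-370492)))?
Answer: 1521/92623 ≈ 0.016421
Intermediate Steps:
(-19 - 59)**2/((-1*(-370492))) = (-78)**2/370492 = 6084*(1/370492) = 1521/92623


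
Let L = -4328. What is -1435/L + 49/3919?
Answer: 5835837/16961432 ≈ 0.34407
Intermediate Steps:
-1435/L + 49/3919 = -1435/(-4328) + 49/3919 = -1435*(-1/4328) + 49*(1/3919) = 1435/4328 + 49/3919 = 5835837/16961432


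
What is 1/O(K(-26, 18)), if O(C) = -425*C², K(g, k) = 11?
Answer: -1/51425 ≈ -1.9446e-5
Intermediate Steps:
1/O(K(-26, 18)) = 1/(-425*11²) = 1/(-425*121) = 1/(-51425) = -1/51425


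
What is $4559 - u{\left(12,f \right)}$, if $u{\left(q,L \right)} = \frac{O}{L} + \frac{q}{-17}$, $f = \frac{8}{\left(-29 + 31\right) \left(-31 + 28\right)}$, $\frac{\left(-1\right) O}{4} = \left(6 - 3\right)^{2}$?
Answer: $\frac{77056}{17} \approx 4532.7$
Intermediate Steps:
$O = -36$ ($O = - 4 \left(6 - 3\right)^{2} = - 4 \cdot 3^{2} = \left(-4\right) 9 = -36$)
$f = - \frac{4}{3}$ ($f = \frac{8}{2 \left(-3\right)} = \frac{8}{-6} = 8 \left(- \frac{1}{6}\right) = - \frac{4}{3} \approx -1.3333$)
$u{\left(q,L \right)} = - \frac{36}{L} - \frac{q}{17}$ ($u{\left(q,L \right)} = - \frac{36}{L} + \frac{q}{-17} = - \frac{36}{L} + q \left(- \frac{1}{17}\right) = - \frac{36}{L} - \frac{q}{17}$)
$4559 - u{\left(12,f \right)} = 4559 - \left(- \frac{36}{- \frac{4}{3}} - \frac{12}{17}\right) = 4559 - \left(\left(-36\right) \left(- \frac{3}{4}\right) - \frac{12}{17}\right) = 4559 - \left(27 - \frac{12}{17}\right) = 4559 - \frac{447}{17} = \frac{77056}{17}$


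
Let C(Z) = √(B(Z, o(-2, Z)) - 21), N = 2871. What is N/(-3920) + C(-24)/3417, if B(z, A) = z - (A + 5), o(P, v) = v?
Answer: -2871/3920 + I*√26/3417 ≈ -0.7324 + 0.0014923*I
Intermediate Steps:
B(z, A) = -5 + z - A (B(z, A) = z - (5 + A) = z + (-5 - A) = -5 + z - A)
C(Z) = I*√26 (C(Z) = √((-5 + Z - Z) - 21) = √(-5 - 21) = √(-26) = I*√26)
N/(-3920) + C(-24)/3417 = 2871/(-3920) + (I*√26)/3417 = 2871*(-1/3920) + (I*√26)*(1/3417) = -2871/3920 + I*√26/3417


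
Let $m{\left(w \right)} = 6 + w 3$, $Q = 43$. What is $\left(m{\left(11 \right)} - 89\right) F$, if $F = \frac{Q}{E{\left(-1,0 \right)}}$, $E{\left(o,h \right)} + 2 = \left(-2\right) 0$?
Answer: $1075$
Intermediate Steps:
$E{\left(o,h \right)} = -2$ ($E{\left(o,h \right)} = -2 - 0 = -2 + 0 = -2$)
$F = - \frac{43}{2}$ ($F = \frac{43}{-2} = 43 \left(- \frac{1}{2}\right) = - \frac{43}{2} \approx -21.5$)
$m{\left(w \right)} = 6 + 3 w$
$\left(m{\left(11 \right)} - 89\right) F = \left(\left(6 + 3 \cdot 11\right) - 89\right) \left(- \frac{43}{2}\right) = \left(\left(6 + 33\right) - 89\right) \left(- \frac{43}{2}\right) = \left(39 - 89\right) \left(- \frac{43}{2}\right) = \left(-50\right) \left(- \frac{43}{2}\right) = 1075$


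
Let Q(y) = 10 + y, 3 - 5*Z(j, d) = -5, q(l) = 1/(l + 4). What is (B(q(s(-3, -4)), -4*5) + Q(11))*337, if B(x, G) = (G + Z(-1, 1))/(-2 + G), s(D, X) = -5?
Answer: 404737/55 ≈ 7358.9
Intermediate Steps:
q(l) = 1/(4 + l)
Z(j, d) = 8/5 (Z(j, d) = ⅗ - ⅕*(-5) = ⅗ + 1 = 8/5)
B(x, G) = (8/5 + G)/(-2 + G) (B(x, G) = (G + 8/5)/(-2 + G) = (8/5 + G)/(-2 + G))
(B(q(s(-3, -4)), -4*5) + Q(11))*337 = ((8/5 - 4*5)/(-2 - 4*5) + (10 + 11))*337 = ((8/5 - 20)/(-2 - 20) + 21)*337 = (-92/5/(-22) + 21)*337 = (-1/22*(-92/5) + 21)*337 = (46/55 + 21)*337 = (1201/55)*337 = 404737/55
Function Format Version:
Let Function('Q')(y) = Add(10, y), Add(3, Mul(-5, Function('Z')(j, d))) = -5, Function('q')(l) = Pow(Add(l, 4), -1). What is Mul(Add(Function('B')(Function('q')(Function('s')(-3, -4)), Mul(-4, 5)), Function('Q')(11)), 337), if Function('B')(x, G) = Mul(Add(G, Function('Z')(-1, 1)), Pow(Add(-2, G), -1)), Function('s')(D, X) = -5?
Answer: Rational(404737, 55) ≈ 7358.9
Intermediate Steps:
Function('q')(l) = Pow(Add(4, l), -1)
Function('Z')(j, d) = Rational(8, 5) (Function('Z')(j, d) = Add(Rational(3, 5), Mul(Rational(-1, 5), -5)) = Add(Rational(3, 5), 1) = Rational(8, 5))
Function('B')(x, G) = Mul(Pow(Add(-2, G), -1), Add(Rational(8, 5), G)) (Function('B')(x, G) = Mul(Add(G, Rational(8, 5)), Pow(Add(-2, G), -1)) = Mul(Add(Rational(8, 5), G), Pow(Add(-2, G), -1)) = Mul(Pow(Add(-2, G), -1), Add(Rational(8, 5), G)))
Mul(Add(Function('B')(Function('q')(Function('s')(-3, -4)), Mul(-4, 5)), Function('Q')(11)), 337) = Mul(Add(Mul(Pow(Add(-2, Mul(-4, 5)), -1), Add(Rational(8, 5), Mul(-4, 5))), Add(10, 11)), 337) = Mul(Add(Mul(Pow(Add(-2, -20), -1), Add(Rational(8, 5), -20)), 21), 337) = Mul(Add(Mul(Pow(-22, -1), Rational(-92, 5)), 21), 337) = Mul(Add(Mul(Rational(-1, 22), Rational(-92, 5)), 21), 337) = Mul(Add(Rational(46, 55), 21), 337) = Mul(Rational(1201, 55), 337) = Rational(404737, 55)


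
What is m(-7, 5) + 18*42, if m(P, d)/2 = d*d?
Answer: 806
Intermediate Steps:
m(P, d) = 2*d² (m(P, d) = 2*(d*d) = 2*d²)
m(-7, 5) + 18*42 = 2*5² + 18*42 = 2*25 + 756 = 50 + 756 = 806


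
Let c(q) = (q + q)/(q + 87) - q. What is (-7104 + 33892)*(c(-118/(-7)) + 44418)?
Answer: 6052991513584/5089 ≈ 1.1894e+9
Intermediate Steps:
c(q) = -q + 2*q/(87 + q) (c(q) = (2*q)/(87 + q) - q = 2*q/(87 + q) - q = -q + 2*q/(87 + q))
(-7104 + 33892)*(c(-118/(-7)) + 44418) = (-7104 + 33892)*(-(-118/(-7))*(85 - 118/(-7))/(87 - 118/(-7)) + 44418) = 26788*(-(-118*(-⅐))*(85 - 118*(-⅐))/(87 - 118*(-⅐)) + 44418) = 26788*(-1*118/7*(85 + 118/7)/(87 + 118/7) + 44418) = 26788*(-1*118/7*713/7/727/7 + 44418) = 26788*(-1*118/7*7/727*713/7 + 44418) = 26788*(-84134/5089 + 44418) = 26788*(225959068/5089) = 6052991513584/5089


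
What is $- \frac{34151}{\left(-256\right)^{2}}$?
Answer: $- \frac{34151}{65536} \approx -0.5211$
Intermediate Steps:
$- \frac{34151}{\left(-256\right)^{2}} = - \frac{34151}{65536}$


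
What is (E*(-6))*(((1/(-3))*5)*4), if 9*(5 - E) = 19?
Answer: 1040/9 ≈ 115.56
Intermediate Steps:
E = 26/9 (E = 5 - ⅑*19 = 5 - 19/9 = 26/9 ≈ 2.8889)
(E*(-6))*(((1/(-3))*5)*4) = ((26/9)*(-6))*(((1/(-3))*5)*4) = -52*(1*(-⅓))*5*4/3 = -52*(-⅓*5)*4/3 = -(-260)*4/9 = -52/3*(-20/3) = 1040/9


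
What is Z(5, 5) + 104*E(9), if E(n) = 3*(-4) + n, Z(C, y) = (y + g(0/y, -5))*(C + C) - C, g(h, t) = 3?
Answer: -237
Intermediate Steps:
Z(C, y) = -C + 2*C*(3 + y) (Z(C, y) = (y + 3)*(C + C) - C = (3 + y)*(2*C) - C = 2*C*(3 + y) - C = -C + 2*C*(3 + y))
E(n) = -12 + n
Z(5, 5) + 104*E(9) = 5*(5 + 2*5) + 104*(-12 + 9) = 5*(5 + 10) + 104*(-3) = 5*15 - 312 = 75 - 312 = -237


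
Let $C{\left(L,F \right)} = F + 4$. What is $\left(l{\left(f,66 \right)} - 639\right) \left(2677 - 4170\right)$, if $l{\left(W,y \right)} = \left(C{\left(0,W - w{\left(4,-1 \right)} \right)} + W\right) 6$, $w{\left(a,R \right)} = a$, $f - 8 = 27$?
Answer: $326967$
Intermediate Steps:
$f = 35$ ($f = 8 + 27 = 35$)
$C{\left(L,F \right)} = 4 + F$
$l{\left(W,y \right)} = 12 W$ ($l{\left(W,y \right)} = \left(\left(4 + \left(W - 4\right)\right) + W\right) 6 = \left(\left(4 + \left(-4 + W\right)\right) + W\right) 6 = \left(W + W\right) 6 = 2 W 6 = 12 W$)
$\left(l{\left(f,66 \right)} - 639\right) \left(2677 - 4170\right) = \left(12 \cdot 35 - 639\right) \left(2677 - 4170\right) = \left(420 - 639\right) \left(-1493\right) = \left(-219\right) \left(-1493\right) = 326967$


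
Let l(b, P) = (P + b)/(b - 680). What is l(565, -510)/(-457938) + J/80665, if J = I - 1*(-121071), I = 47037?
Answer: 10476987203/5027278590 ≈ 2.0840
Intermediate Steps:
l(b, P) = (P + b)/(-680 + b)
J = 168108 (J = 47037 - 1*(-121071) = 47037 + 121071 = 168108)
l(565, -510)/(-457938) + J/80665 = ((-510 + 565)/(-680 + 565))/(-457938) + 168108/80665 = (55/(-115))*(-1/457938) + 168108*(1/80665) = -1/115*55*(-1/457938) + 168108/80665 = -11/23*(-1/457938) + 168108/80665 = 11/10532574 + 168108/80665 = 10476987203/5027278590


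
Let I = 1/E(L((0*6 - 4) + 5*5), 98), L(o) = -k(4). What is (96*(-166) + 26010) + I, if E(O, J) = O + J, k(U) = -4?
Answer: 1027549/102 ≈ 10074.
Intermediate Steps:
L(o) = 4 (L(o) = -1*(-4) = 4)
E(O, J) = J + O
I = 1/102 (I = 1/(98 + 4) = 1/102 ≈ 0.0098039)
(96*(-166) + 26010) + I = (96*(-166) + 26010) + 1/102 = (-15936 + 26010) + 1/102 = 10074 + 1/102 = 1027549/102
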